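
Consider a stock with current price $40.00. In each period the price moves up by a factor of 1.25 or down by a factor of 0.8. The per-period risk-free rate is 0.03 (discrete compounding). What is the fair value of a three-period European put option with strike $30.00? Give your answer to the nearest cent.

Risk-neutral probability p = (1 + 0.03 − 0.8)/(1.25 − 0.8) = 0.2300/0.4500 = 0.5111
Terminal stock prices: S_uuu = 78.12, S_uud = 50, S_udd = 32, S_ddd = 20.48
Terminal payoffs (K − S): max(-48.12, 0) = 0, max(-20, 0) = 0, max(-2, 0) = 0, max(9.52, 0) = 9.52
Node uu (S = 62.5): V_uu = 1/1.03·[0.5111·0.0000 + 0.4889·0.0000] = 0.0000
Node ud (S = 40): V_ud = 1/1.03·[0.5111·0.0000 + 0.4889·0.0000] = 0.0000
Node dd (S = 25.6): V_dd = 1/1.03·[0.5111·0.0000 + 0.4889·9.5200] = 4.5187
Node u (S = 50): V_u = 1/1.03·[0.5111·0.0000 + 0.4889·0.0000] = 0.0000
Node d (S = 32): V_d = 1/1.03·[0.5111·0.0000 + 0.4889·4.5187] = 2.1448
Node 0 (S = 40): V_0 = 1/1.03·[0.5111·0.0000 + 0.4889·2.1448] = 1.0180

$1.02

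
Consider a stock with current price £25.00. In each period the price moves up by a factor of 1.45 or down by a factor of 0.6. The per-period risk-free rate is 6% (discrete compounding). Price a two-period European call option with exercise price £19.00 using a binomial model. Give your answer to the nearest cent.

£9.96

Risk-neutral probability p = (1 + 0.06 − 0.6)/(1.45 − 0.6) = 0.4600/0.8500 = 0.5412
Terminal stock prices: S_uu = 52.56, S_ud = 21.75, S_dd = 9
Terminal payoffs (S − K): max(33.56, 0) = 33.56, max(2.75, 0) = 2.75, max(-10, 0) = 0
Node u (S = 36.25): V_u = 1/1.06·[0.5412·33.5625 + 0.4588·2.7500] = 18.3255
Node d (S = 15): V_d = 1/1.06·[0.5412·2.7500 + 0.4588·0.0000] = 1.4040
Node 0 (S = 25): V_0 = 1/1.06·[0.5412·18.3255 + 0.4588·1.4040] = 9.9637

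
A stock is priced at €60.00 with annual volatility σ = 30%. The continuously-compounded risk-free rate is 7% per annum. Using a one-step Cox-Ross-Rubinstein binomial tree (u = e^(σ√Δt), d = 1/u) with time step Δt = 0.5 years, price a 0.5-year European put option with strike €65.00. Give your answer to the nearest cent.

€7.47

CRR parameters: u = e^(σ√Δt) = e^(0.3·√0.5) = 1.2363, d = 1/u = 0.8089
Per-period rate: rΔt = 0.07·0.5 = 0.035, so R = e^0.035 = 1.0356
Risk-neutral probability p = (e^0.035 − 0.8089)/(1.2363 − 0.8089) = 0.2268/0.4275 = 0.5305
Terminal stock prices: S_u = 74.18, S_d = 48.53
Terminal payoffs (K − S): max(-9.179, 0) = 0, max(16.47, 0) = 16.47
Node 0 (S = 60): V_0 = e^(−0.035)·[0.5305·0.0000 + 0.4695·16.4685] = 7.4661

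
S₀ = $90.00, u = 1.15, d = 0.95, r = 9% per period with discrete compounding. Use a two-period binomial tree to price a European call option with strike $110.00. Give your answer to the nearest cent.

Risk-neutral probability p = (1 + 0.09 − 0.95)/(1.15 − 0.95) = 0.1400/0.2000 = 0.7000
Terminal stock prices: S_uu = 119, S_ud = 98.32, S_dd = 81.22
Terminal payoffs (S − K): max(9.025, 0) = 9.025, max(-11.68, 0) = 0, max(-28.78, 0) = 0
Node u (S = 103.5): V_u = 1/1.09·[0.7000·9.0250 + 0.3000·0.0000] = 5.7959
Node d (S = 85.5): V_d = 1/1.09·[0.7000·0.0000 + 0.3000·0.0000] = 0.0000
Node 0 (S = 90): V_0 = 1/1.09·[0.7000·5.7959 + 0.3000·0.0000] = 3.7221

$3.72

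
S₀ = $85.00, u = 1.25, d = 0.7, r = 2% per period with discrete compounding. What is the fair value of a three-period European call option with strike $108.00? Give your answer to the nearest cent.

Risk-neutral probability p = (1 + 0.02 − 0.7)/(1.25 − 0.7) = 0.3200/0.5500 = 0.5818
Terminal stock prices: S_uuu = 166, S_uud = 92.97, S_udd = 52.06, S_ddd = 29.15
Terminal payoffs (S − K): max(58.02, 0) = 58.02, max(-15.03, 0) = 0, max(-55.94, 0) = 0, max(-78.84, 0) = 0
Node uu (S = 132.8): V_uu = 1/1.02·[0.5818·58.0156 + 0.4182·0.0000] = 33.0927
Node ud (S = 74.38): V_ud = 1/1.02·[0.5818·0.0000 + 0.4182·0.0000] = 0.0000
Node dd (S = 41.65): V_dd = 1/1.02·[0.5818·0.0000 + 0.4182·0.0000] = 0.0000
Node u (S = 106.2): V_u = 1/1.02·[0.5818·33.0927 + 0.4182·0.0000] = 18.8764
Node d (S = 59.5): V_d = 1/1.02·[0.5818·0.0000 + 0.4182·0.0000] = 0.0000
Node 0 (S = 85): V_0 = 1/1.02·[0.5818·18.8764 + 0.4182·0.0000] = 10.7673

$10.77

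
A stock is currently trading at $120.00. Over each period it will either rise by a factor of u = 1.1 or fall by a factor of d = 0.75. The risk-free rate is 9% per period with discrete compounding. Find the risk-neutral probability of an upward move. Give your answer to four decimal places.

Risk-neutral probability p = (1 + 0.09 − 0.75)/(1.1 − 0.75) = 0.3400/0.3500 = 0.9714

p = 0.9714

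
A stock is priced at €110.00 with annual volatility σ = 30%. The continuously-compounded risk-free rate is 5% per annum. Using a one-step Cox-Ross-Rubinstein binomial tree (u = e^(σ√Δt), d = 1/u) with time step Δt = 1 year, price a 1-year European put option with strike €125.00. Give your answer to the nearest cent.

€20.29

CRR parameters: u = e^(σ√Δt) = e^(0.3·√1) = 1.3499, d = 1/u = 0.7408
Per-period rate: rΔt = 0.05·1 = 0.05, so R = e^0.05 = 1.0513
Risk-neutral probability p = (e^0.05 − 0.7408)/(1.3499 − 0.7408) = 0.3105/0.6090 = 0.5097
Terminal stock prices: S_u = 148.5, S_d = 81.49
Terminal payoffs (K − S): max(-23.48, 0) = 0, max(43.51, 0) = 43.51
Node 0 (S = 110): V_0 = e^(−0.05)·[0.5097·0.0000 + 0.4903·43.5100] = 20.2908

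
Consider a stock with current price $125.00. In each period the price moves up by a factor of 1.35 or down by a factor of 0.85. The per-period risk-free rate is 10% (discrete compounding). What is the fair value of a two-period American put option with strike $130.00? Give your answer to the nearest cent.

Risk-neutral probability p = (1 + 0.1 − 0.85)/(1.35 − 0.85) = 0.2500/0.5000 = 0.5000
Terminal stock prices: S_uu = 227.8, S_ud = 143.4, S_dd = 90.31
Terminal payoffs (K − S): max(-97.81, 0) = 0, max(-13.44, 0) = 0, max(39.69, 0) = 39.69
Node u (S = 168.8): continuation = 1/1.1·[0.5000·0.0000 + 0.5000·0.0000] = 0.0000; exercise value = 0.0000 ≤ continuation, so V_u = 0.0000
Node d (S = 106.2): continuation = 1/1.1·[0.5000·0.0000 + 0.5000·39.6875] = 18.0398; exercise value = 23.7500 > continuation, so V_d = 23.7500 (exercise)
Node 0 (S = 125): continuation = 1/1.1·[0.5000·0.0000 + 0.5000·23.7500] = 10.7955; exercise value = 5.0000 ≤ continuation, so V_0 = 10.7955

$10.80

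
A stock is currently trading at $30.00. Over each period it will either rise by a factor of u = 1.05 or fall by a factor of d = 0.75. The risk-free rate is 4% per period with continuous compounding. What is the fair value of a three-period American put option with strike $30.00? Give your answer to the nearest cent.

Risk-neutral probability p = (e^0.04 − 0.75)/(1.05 − 0.75) = 0.2908/0.3000 = 0.9694
Terminal stock prices: S_uuu = 34.73, S_uud = 24.81, S_udd = 17.72, S_ddd = 12.66
Terminal payoffs (K − S): max(-4.729, 0) = 0, max(5.194, 0) = 5.194, max(12.28, 0) = 12.28, max(17.34, 0) = 17.34
Node uu (S = 33.08): continuation = e^(−0.04)·[0.9694·0.0000 + 0.0306·5.1937] = 0.1529; exercise value = 0.0000 ≤ continuation, so V_uu = 0.1529
Node ud (S = 23.62): continuation = e^(−0.04)·[0.9694·5.1937 + 0.0306·12.2812] = 5.1987; exercise value = 6.3750 > continuation, so V_ud = 6.3750 (exercise)
Node dd (S = 16.88): continuation = e^(−0.04)·[0.9694·12.2812 + 0.0306·17.3438] = 11.9487; exercise value = 13.1250 > continuation, so V_dd = 13.1250 (exercise)
Node u (S = 31.5): continuation = e^(−0.04)·[0.9694·0.1529 + 0.0306·6.3750] = 0.3300; exercise value = 0.0000 ≤ continuation, so V_u = 0.3300
Node d (S = 22.5): continuation = e^(−0.04)·[0.9694·6.3750 + 0.0306·13.1250] = 6.3237; exercise value = 7.5000 > continuation, so V_d = 7.5000 (exercise)
Node 0 (S = 30): continuation = e^(−0.04)·[0.9694·0.3300 + 0.0306·7.5000] = 0.5280; exercise value = 0.0000 ≤ continuation, so V_0 = 0.5280

$0.53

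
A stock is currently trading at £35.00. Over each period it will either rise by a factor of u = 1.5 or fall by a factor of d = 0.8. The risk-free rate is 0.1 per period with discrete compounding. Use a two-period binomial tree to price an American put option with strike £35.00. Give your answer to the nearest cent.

£3.64

Risk-neutral probability p = (1 + 0.1 − 0.8)/(1.5 − 0.8) = 0.3000/0.7000 = 0.4286
Terminal stock prices: S_uu = 78.75, S_ud = 42, S_dd = 22.4
Terminal payoffs (K − S): max(-43.75, 0) = 0, max(-7, 0) = 0, max(12.6, 0) = 12.6
Node u (S = 52.5): continuation = 1/1.1·[0.4286·0.0000 + 0.5714·0.0000] = 0.0000; exercise value = 0.0000 ≤ continuation, so V_u = 0.0000
Node d (S = 28): continuation = 1/1.1·[0.4286·0.0000 + 0.5714·12.6000] = 6.5455; exercise value = 7.0000 > continuation, so V_d = 7.0000 (exercise)
Node 0 (S = 35): continuation = 1/1.1·[0.4286·0.0000 + 0.5714·7.0000] = 3.6364; exercise value = 0.0000 ≤ continuation, so V_0 = 3.6364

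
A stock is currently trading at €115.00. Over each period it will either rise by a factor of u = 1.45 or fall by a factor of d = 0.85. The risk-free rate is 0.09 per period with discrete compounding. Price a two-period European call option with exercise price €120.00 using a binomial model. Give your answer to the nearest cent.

Risk-neutral probability p = (1 + 0.09 − 0.85)/(1.45 − 0.85) = 0.2400/0.6000 = 0.4000
Terminal stock prices: S_uu = 241.8, S_ud = 141.7, S_dd = 83.09
Terminal payoffs (S − K): max(121.8, 0) = 121.8, max(21.74, 0) = 21.74, max(-36.91, 0) = 0
Node u (S = 166.8): V_u = 1/1.09·[0.4000·121.7875 + 0.6000·21.7375] = 56.6583
Node d (S = 97.75): V_d = 1/1.09·[0.4000·21.7375 + 0.6000·0.0000] = 7.9771
Node 0 (S = 115): V_0 = 1/1.09·[0.4000·56.6583 + 0.6000·7.9771] = 25.1831

€25.18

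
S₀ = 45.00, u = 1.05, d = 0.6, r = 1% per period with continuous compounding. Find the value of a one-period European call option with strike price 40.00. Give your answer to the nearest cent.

6.54

Risk-neutral probability p = (e^0.01 − 0.6)/(1.05 − 0.6) = 0.4101/0.4500 = 0.9112
Terminal stock prices: S_u = 47.25, S_d = 27
Terminal payoffs (S − K): max(7.25, 0) = 7.25, max(-13, 0) = 0
Node 0 (S = 45): V_0 = e^(−0.01)·[0.9112·7.2500 + 0.0888·0.0000] = 6.5406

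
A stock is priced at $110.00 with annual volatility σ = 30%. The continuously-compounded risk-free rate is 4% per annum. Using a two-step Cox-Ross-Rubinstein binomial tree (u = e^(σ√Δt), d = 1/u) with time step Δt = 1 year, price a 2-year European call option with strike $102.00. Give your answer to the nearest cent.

$25.74

CRR parameters: u = e^(σ√Δt) = e^(0.3·√1) = 1.3499, d = 1/u = 0.7408
Per-period rate: rΔt = 0.04·1 = 0.04, so R = e^0.04 = 1.0408
Risk-neutral probability p = (e^0.04 − 0.7408)/(1.3499 − 0.7408) = 0.3000/0.6090 = 0.4926
Terminal stock prices: S_uu = 200.4, S_ud = 110, S_dd = 60.37
Terminal payoffs (S − K): max(98.43, 0) = 98.43, max(8, 0) = 8, max(-41.63, 0) = 0
Node u (S = 148.5): V_u = e^(−0.04)·[0.4926·98.4331 + 0.5074·8.0000] = 50.4839
Node d (S = 81.49): V_d = e^(−0.04)·[0.4926·8.0000 + 0.5074·0.0000] = 3.7860
Node 0 (S = 110): V_0 = e^(−0.04)·[0.4926·50.4839 + 0.5074·3.7860] = 25.7375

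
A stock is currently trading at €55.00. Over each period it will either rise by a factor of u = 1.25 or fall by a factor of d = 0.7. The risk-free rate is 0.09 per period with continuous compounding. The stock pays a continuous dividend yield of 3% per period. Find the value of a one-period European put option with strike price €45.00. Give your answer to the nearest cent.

€2.03

Per-period risk-free factor R = e^0.09 = 1.0942; dividend-adjusted growth = e^(0.09−0.03) = 1.0618.
Risk-neutral probability p = (1.0618 − 0.7)/(1.25 − 0.7) = 0.3618/0.5500 = 0.6579
Terminal stock prices: S_u = 68.75, S_d = 38.5
Terminal payoffs (K − S): max(-23.75, 0) = 0, max(6.5, 0) = 6.5
Node 0 (S = 55): V_0 = e^(−0.09)·[0.6579·0.0000 + 0.3421·6.5000] = 2.0324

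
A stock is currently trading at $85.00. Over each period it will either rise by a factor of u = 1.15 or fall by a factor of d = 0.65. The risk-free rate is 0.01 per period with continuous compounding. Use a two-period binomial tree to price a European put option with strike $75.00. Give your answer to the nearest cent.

Risk-neutral probability p = (e^0.01 − 0.65)/(1.15 − 0.65) = 0.3601/0.5000 = 0.7201
Terminal stock prices: S_uu = 112.4, S_ud = 63.54, S_dd = 35.91
Terminal payoffs (K − S): max(-37.41, 0) = 0, max(11.46, 0) = 11.46, max(39.09, 0) = 39.09
Node u (S = 97.75): V_u = e^(−0.01)·[0.7201·0.0000 + 0.2799·11.4625] = 3.1764
Node d (S = 55.25): V_d = e^(−0.01)·[0.7201·11.4625 + 0.2799·39.0875] = 19.0037
Node 0 (S = 85): V_0 = e^(−0.01)·[0.7201·3.1764 + 0.2799·19.0037] = 7.5308

$7.53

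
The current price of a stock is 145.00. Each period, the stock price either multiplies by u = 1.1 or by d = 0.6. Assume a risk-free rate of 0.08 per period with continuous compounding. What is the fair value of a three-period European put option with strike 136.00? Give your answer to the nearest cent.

2.47

Risk-neutral probability p = (e^0.08 − 0.6)/(1.1 − 0.6) = 0.4833/0.5000 = 0.9666
Terminal stock prices: S_uuu = 193, S_uud = 105.3, S_udd = 57.42, S_ddd = 31.32
Terminal payoffs (K − S): max(-57, 0) = 0, max(30.73, 0) = 30.73, max(78.58, 0) = 78.58, max(104.7, 0) = 104.7
Node uu (S = 175.5): V_uu = e^(−0.08)·[0.9666·0.0000 + 0.0334·30.7300] = 0.9482
Node ud (S = 95.7): V_ud = e^(−0.08)·[0.9666·30.7300 + 0.0334·78.5800] = 29.8438
Node dd (S = 52.2): V_dd = e^(−0.08)·[0.9666·78.5800 + 0.0334·104.6800] = 73.3438
Node u (S = 159.5): V_u = e^(−0.08)·[0.9666·0.9482 + 0.0334·29.8438] = 1.7669
Node d (S = 87): V_d = e^(−0.08)·[0.9666·29.8438 + 0.0334·73.3438] = 28.8916
Node 0 (S = 145): V_0 = e^(−0.08)·[0.9666·1.7669 + 0.0334·28.8916] = 2.4680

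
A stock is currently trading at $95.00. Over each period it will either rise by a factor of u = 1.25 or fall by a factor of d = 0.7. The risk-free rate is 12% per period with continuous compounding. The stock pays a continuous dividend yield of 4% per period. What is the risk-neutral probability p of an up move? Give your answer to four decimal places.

p = 0.6969

Per-period risk-free factor R = e^0.12 = 1.1275; dividend-adjusted growth = e^(0.12−0.04) = 1.0833.
Risk-neutral probability p = (1.0833 − 0.7)/(1.25 − 0.7) = 0.3833/0.5500 = 0.6969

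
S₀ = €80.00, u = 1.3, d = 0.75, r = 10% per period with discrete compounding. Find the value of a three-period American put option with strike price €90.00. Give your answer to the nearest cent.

€12.21

Risk-neutral probability p = (1 + 0.1 − 0.75)/(1.3 − 0.75) = 0.3500/0.5500 = 0.6364
Terminal stock prices: S_uuu = 175.8, S_uud = 101.4, S_udd = 58.5, S_ddd = 33.75
Terminal payoffs (K − S): max(-85.76, 0) = 0, max(-11.4, 0) = 0, max(31.5, 0) = 31.5, max(56.25, 0) = 56.25
Node uu (S = 135.2): continuation = 1/1.1·[0.6364·0.0000 + 0.3636·0.0000] = 0.0000; exercise value = 0.0000 ≤ continuation, so V_uu = 0.0000
Node ud (S = 78): continuation = 1/1.1·[0.6364·0.0000 + 0.3636·31.5000] = 10.4132; exercise value = 12.0000 > continuation, so V_ud = 12.0000 (exercise)
Node dd (S = 45): continuation = 1/1.1·[0.6364·31.5000 + 0.3636·56.2500] = 36.8182; exercise value = 45.0000 > continuation, so V_dd = 45.0000 (exercise)
Node u (S = 104): continuation = 1/1.1·[0.6364·0.0000 + 0.3636·12.0000] = 3.9669; exercise value = 0.0000 ≤ continuation, so V_u = 3.9669
Node d (S = 60): continuation = 1/1.1·[0.6364·12.0000 + 0.3636·45.0000] = 21.8182; exercise value = 30.0000 > continuation, so V_d = 30.0000 (exercise)
Node 0 (S = 80): continuation = 1/1.1·[0.6364·3.9669 + 0.3636·30.0000] = 12.2123; exercise value = 10.0000 ≤ continuation, so V_0 = 12.2123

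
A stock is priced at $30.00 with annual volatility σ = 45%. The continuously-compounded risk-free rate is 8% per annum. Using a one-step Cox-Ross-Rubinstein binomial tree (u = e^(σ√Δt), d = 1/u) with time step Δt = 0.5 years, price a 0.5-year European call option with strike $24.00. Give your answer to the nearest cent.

$8.02

CRR parameters: u = e^(σ√Δt) = e^(0.45·√0.5) = 1.3746, d = 1/u = 0.7275
Per-period rate: rΔt = 0.08·0.5 = 0.04, so R = e^0.04 = 1.0408
Risk-neutral probability p = (e^0.04 − 0.7275)/(1.3746 − 0.7275) = 0.3134/0.6472 = 0.4842
Terminal stock prices: S_u = 41.24, S_d = 21.82
Terminal payoffs (S − K): max(17.24, 0) = 17.24, max(-2.176, 0) = 0
Node 0 (S = 30): V_0 = e^(−0.04)·[0.4842·17.2395 + 0.5158·0.0000] = 8.0196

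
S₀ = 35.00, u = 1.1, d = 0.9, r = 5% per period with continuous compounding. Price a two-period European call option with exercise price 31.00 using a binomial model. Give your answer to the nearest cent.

Risk-neutral probability p = (e^0.05 − 0.9)/(1.1 − 0.9) = 0.1513/0.2000 = 0.7564
Terminal stock prices: S_uu = 42.35, S_ud = 34.65, S_dd = 28.35
Terminal payoffs (S − K): max(11.35, 0) = 11.35, max(3.65, 0) = 3.65, max(-2.65, 0) = 0
Node u (S = 38.5): V_u = e^(−0.05)·[0.7564·11.3500 + 0.2436·3.6500] = 9.0119
Node d (S = 31.5): V_d = e^(−0.05)·[0.7564·3.6500 + 0.2436·0.0000] = 2.6261
Node 0 (S = 35): V_0 = e^(−0.05)·[0.7564·9.0119 + 0.2436·2.6261] = 7.0924

7.09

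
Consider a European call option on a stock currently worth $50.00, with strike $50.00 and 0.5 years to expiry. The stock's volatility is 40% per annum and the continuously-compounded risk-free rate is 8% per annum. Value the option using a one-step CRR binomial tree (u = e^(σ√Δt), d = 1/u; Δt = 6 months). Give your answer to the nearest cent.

$7.87

CRR parameters: u = e^(σ√Δt) = e^(0.4·√0.5) = 1.3269, d = 1/u = 0.7536
Per-period rate: rΔt = 0.08·0.5 = 0.04, so R = e^0.04 = 1.0408
Risk-neutral probability p = (e^0.04 − 0.7536)/(1.3269 − 0.7536) = 0.2872/0.5733 = 0.5009
Terminal stock prices: S_u = 66.34, S_d = 37.68
Terminal payoffs (S − K): max(16.34, 0) = 16.34, max(-12.32, 0) = 0
Node 0 (S = 50): V_0 = e^(−0.04)·[0.5009·16.3448 + 0.4991·0.0000] = 7.8669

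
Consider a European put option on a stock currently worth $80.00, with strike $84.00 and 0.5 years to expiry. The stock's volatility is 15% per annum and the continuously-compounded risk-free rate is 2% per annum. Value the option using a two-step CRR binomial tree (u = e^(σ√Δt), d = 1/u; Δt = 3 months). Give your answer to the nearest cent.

$5.51

CRR parameters: u = e^(σ√Δt) = e^(0.15·√0.25) = 1.0779, d = 1/u = 0.9277
Per-period rate: rΔt = 0.02·0.25 = 0.005, so R = e^0.005 = 1.0050
Risk-neutral probability p = (e^0.005 − 0.9277)/(1.0779 − 0.9277) = 0.0773/0.1501 = 0.5146
Terminal stock prices: S_uu = 92.95, S_ud = 80, S_dd = 68.86
Terminal payoffs (K − S): max(-8.947, 0) = 0, max(4, 0) = 4, max(15.14, 0) = 15.14
Node u (S = 86.23): V_u = e^(−0.005)·[0.5146·0.0000 + 0.4854·4.0000] = 1.9317
Node d (S = 74.22): V_d = e^(−0.005)·[0.5146·4.0000 + 0.4854·15.1434] = 9.3616
Node 0 (S = 80): V_0 = e^(−0.005)·[0.5146·1.9317 + 0.4854·9.3616] = 5.5102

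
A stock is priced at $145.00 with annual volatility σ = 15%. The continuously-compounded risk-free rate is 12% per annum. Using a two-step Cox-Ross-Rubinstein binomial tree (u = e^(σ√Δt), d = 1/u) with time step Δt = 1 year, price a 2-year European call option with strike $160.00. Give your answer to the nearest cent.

CRR parameters: u = e^(σ√Δt) = e^(0.15·√1) = 1.1618, d = 1/u = 0.8607
Per-period rate: rΔt = 0.12·1 = 0.12, so R = e^0.12 = 1.1275
Risk-neutral probability p = (e^0.12 − 0.8607)/(1.1618 − 0.8607) = 0.2668/0.3011 = 0.8860
Terminal stock prices: S_uu = 195.7, S_ud = 145, S_dd = 107.4
Terminal payoffs (S − K): max(35.73, 0) = 35.73, max(-15, 0) = 0, max(-52.58, 0) = 0
Node u (S = 168.5): V_u = e^(−0.12)·[0.8860·35.7295 + 0.1140·0.0000] = 28.0757
Node d (S = 124.8): V_d = e^(−0.12)·[0.8860·0.0000 + 0.1140·0.0000] = 0.0000
Node 0 (S = 145): V_0 = e^(−0.12)·[0.8860·28.0757 + 0.1140·0.0000] = 22.0615

$22.06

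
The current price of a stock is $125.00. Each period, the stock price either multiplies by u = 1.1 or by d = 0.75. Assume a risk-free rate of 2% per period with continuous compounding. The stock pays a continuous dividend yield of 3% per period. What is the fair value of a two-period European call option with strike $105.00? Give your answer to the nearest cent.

Per-period risk-free factor R = e^0.02 = 1.0202; dividend-adjusted growth = e^(0.02−0.03) = 0.9900.
Risk-neutral probability p = (0.9900 − 0.75)/(1.1 − 0.75) = 0.2400/0.3500 = 0.6859
Terminal stock prices: S_uu = 151.3, S_ud = 103.1, S_dd = 70.31
Terminal payoffs (S − K): max(46.25, 0) = 46.25, max(-1.875, 0) = 0, max(-34.69, 0) = 0
Node u (S = 137.5): V_u = e^(−0.02)·[0.6859·46.2500 + 0.3141·0.0000] = 31.0928
Node d (S = 93.75): V_d = e^(−0.02)·[0.6859·0.0000 + 0.3141·0.0000] = 0.0000
Node 0 (S = 125): V_0 = e^(−0.02)·[0.6859·31.0928 + 0.3141·0.0000] = 20.9029

$20.90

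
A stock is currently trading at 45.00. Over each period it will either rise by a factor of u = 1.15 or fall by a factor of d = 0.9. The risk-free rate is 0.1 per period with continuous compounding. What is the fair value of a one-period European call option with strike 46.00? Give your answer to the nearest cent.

4.27

Risk-neutral probability p = (e^0.1 − 0.9)/(1.15 − 0.9) = 0.2052/0.2500 = 0.8207
Terminal stock prices: S_u = 51.75, S_d = 40.5
Terminal payoffs (S − K): max(5.75, 0) = 5.75, max(-5.5, 0) = 0
Node 0 (S = 45): V_0 = e^(−0.1)·[0.8207·5.7500 + 0.1793·0.0000] = 4.2699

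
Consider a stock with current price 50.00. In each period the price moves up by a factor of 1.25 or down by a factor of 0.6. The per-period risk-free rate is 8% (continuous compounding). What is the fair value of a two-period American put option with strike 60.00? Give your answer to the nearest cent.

Risk-neutral probability p = (e^0.08 − 0.6)/(1.25 − 0.6) = 0.4833/0.6500 = 0.7435
Terminal stock prices: S_uu = 78.12, S_ud = 37.5, S_dd = 18
Terminal payoffs (K − S): max(-18.12, 0) = 0, max(22.5, 0) = 22.5, max(42, 0) = 42
Node u (S = 62.5): continuation = e^(−0.08)·[0.7435·0.0000 + 0.2565·22.5000] = 5.3271; exercise value = 0.0000 ≤ continuation, so V_u = 5.3271
Node d (S = 30): continuation = e^(−0.08)·[0.7435·22.5000 + 0.2565·42.0000] = 25.3870; exercise value = 30.0000 > continuation, so V_d = 30.0000 (exercise)
Node 0 (S = 50): continuation = e^(−0.08)·[0.7435·5.3271 + 0.2565·30.0000] = 10.7592; exercise value = 10.0000 ≤ continuation, so V_0 = 10.7592

10.76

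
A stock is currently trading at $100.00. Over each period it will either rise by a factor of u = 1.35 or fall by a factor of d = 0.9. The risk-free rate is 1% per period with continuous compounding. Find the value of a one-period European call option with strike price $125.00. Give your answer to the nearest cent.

$2.42

Risk-neutral probability p = (e^0.01 − 0.9)/(1.35 − 0.9) = 0.1101/0.4500 = 0.2446
Terminal stock prices: S_u = 135, S_d = 90
Terminal payoffs (S − K): max(10, 0) = 10, max(-35, 0) = 0
Node 0 (S = 100): V_0 = e^(−0.01)·[0.2446·10.0000 + 0.7554·0.0000] = 2.4212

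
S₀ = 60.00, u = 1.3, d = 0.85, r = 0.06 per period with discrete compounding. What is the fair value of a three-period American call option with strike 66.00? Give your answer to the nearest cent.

11.52

Risk-neutral probability p = (1 + 0.06 − 0.85)/(1.3 − 0.85) = 0.2100/0.4500 = 0.4667
Terminal stock prices: S_uuu = 131.8, S_uud = 86.19, S_udd = 56.35, S_ddd = 36.85
Terminal payoffs (S − K): max(65.82, 0) = 65.82, max(20.19, 0) = 20.19, max(-9.645, 0) = 0, max(-29.15, 0) = 0
Node uu (S = 101.4): continuation = 1/1.06·[0.4667·65.8200 + 0.5333·20.1900] = 39.1358; exercise value = 35.4000 ≤ continuation, so V_uu = 39.1358
Node ud (S = 66.3): continuation = 1/1.06·[0.4667·20.1900 + 0.5333·0.0000] = 8.8887; exercise value = 0.3000 ≤ continuation, so V_ud = 8.8887
Node dd (S = 43.35): continuation = 1/1.06·[0.4667·0.0000 + 0.5333·0.0000] = 0.0000; exercise value = 0.0000 ≤ continuation, so V_dd = 0.0000
Node u (S = 78): continuation = 1/1.06·[0.4667·39.1358 + 0.5333·8.8887] = 21.7019; exercise value = 12.0000 ≤ continuation, so V_u = 21.7019
Node d (S = 51): continuation = 1/1.06·[0.4667·8.8887 + 0.5333·0.0000] = 3.9133; exercise value = 0.0000 ≤ continuation, so V_d = 3.9133
Node 0 (S = 60): continuation = 1/1.06·[0.4667·21.7019 + 0.5333·3.9133] = 11.5232; exercise value = 0.0000 ≤ continuation, so V_0 = 11.5232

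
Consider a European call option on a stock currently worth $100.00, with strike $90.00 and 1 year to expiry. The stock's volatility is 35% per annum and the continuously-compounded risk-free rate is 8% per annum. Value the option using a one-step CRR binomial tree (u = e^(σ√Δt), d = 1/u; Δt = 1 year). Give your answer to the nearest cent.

$25.39

CRR parameters: u = e^(σ√Δt) = e^(0.35·√1) = 1.4191, d = 1/u = 0.7047
Per-period rate: rΔt = 0.08·1 = 0.08, so R = e^0.08 = 1.0833
Risk-neutral probability p = (e^0.08 − 0.7047)/(1.4191 − 0.7047) = 0.3786/0.7144 = 0.5300
Terminal stock prices: S_u = 141.9, S_d = 70.47
Terminal payoffs (S − K): max(51.91, 0) = 51.91, max(-19.53, 0) = 0
Node 0 (S = 100): V_0 = e^(−0.08)·[0.5300·51.9068 + 0.4700·0.0000] = 25.3940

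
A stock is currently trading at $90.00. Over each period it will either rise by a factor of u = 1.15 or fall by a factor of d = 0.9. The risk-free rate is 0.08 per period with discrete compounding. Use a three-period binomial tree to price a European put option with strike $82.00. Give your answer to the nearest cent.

$0.29

Risk-neutral probability p = (1 + 0.08 − 0.9)/(1.15 − 0.9) = 0.1800/0.2500 = 0.7200
Terminal stock prices: S_uuu = 136.9, S_uud = 107.1, S_udd = 83.83, S_ddd = 65.61
Terminal payoffs (K − S): max(-54.88, 0) = 0, max(-25.12, 0) = 0, max(-1.835, 0) = 0, max(16.39, 0) = 16.39
Node uu (S = 119): V_uu = 1/1.08·[0.7200·0.0000 + 0.2800·0.0000] = 0.0000
Node ud (S = 93.15): V_ud = 1/1.08·[0.7200·0.0000 + 0.2800·0.0000] = 0.0000
Node dd (S = 72.9): V_dd = 1/1.08·[0.7200·0.0000 + 0.2800·16.3900] = 4.2493
Node u (S = 103.5): V_u = 1/1.08·[0.7200·0.0000 + 0.2800·0.0000] = 0.0000
Node d (S = 81): V_d = 1/1.08·[0.7200·0.0000 + 0.2800·4.2493] = 1.1017
Node 0 (S = 90): V_0 = 1/1.08·[0.7200·0.0000 + 0.2800·1.1017] = 0.2856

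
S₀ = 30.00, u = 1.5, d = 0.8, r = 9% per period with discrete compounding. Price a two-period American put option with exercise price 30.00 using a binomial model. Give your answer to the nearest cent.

Risk-neutral probability p = (1 + 0.09 − 0.8)/(1.5 − 0.8) = 0.2900/0.7000 = 0.4143
Terminal stock prices: S_uu = 67.5, S_ud = 36, S_dd = 19.2
Terminal payoffs (K − S): max(-37.5, 0) = 0, max(-6, 0) = 0, max(10.8, 0) = 10.8
Node u (S = 45): continuation = 1/1.09·[0.4143·0.0000 + 0.5857·0.0000] = 0.0000; exercise value = 0.0000 ≤ continuation, so V_u = 0.0000
Node d (S = 24): continuation = 1/1.09·[0.4143·0.0000 + 0.5857·10.8000] = 5.8034; exercise value = 6.0000 > continuation, so V_d = 6.0000 (exercise)
Node 0 (S = 30): continuation = 1/1.09·[0.4143·0.0000 + 0.5857·6.0000] = 3.2241; exercise value = 0.0000 ≤ continuation, so V_0 = 3.2241

3.22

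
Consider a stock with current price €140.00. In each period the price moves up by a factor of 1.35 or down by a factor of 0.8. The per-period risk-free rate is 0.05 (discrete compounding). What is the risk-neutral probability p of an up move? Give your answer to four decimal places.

Risk-neutral probability p = (1 + 0.05 − 0.8)/(1.35 − 0.8) = 0.2500/0.5500 = 0.4545

p = 0.4545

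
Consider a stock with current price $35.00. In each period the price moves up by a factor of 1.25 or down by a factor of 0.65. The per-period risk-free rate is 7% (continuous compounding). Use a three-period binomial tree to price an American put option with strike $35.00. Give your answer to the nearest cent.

Risk-neutral probability p = (e^0.07 − 0.65)/(1.25 − 0.65) = 0.4225/0.6000 = 0.7042
Terminal stock prices: S_uuu = 68.36, S_uud = 35.55, S_udd = 18.48, S_ddd = 9.612
Terminal payoffs (K − S): max(-33.36, 0) = 0, max(-0.5469, 0) = 0, max(16.52, 0) = 16.52, max(25.39, 0) = 25.39
Node uu (S = 54.69): continuation = e^(−0.07)·[0.7042·0.0000 + 0.2958·0.0000] = 0.0000; exercise value = 0.0000 ≤ continuation, so V_uu = 0.0000
Node ud (S = 28.44): continuation = e^(−0.07)·[0.7042·0.0000 + 0.2958·16.5156] = 4.5553; exercise value = 6.5625 > continuation, so V_ud = 6.5625 (exercise)
Node dd (S = 14.79): continuation = e^(−0.07)·[0.7042·16.5156 + 0.2958·25.3881] = 17.8463; exercise value = 20.2125 > continuation, so V_dd = 20.2125 (exercise)
Node u (S = 43.75): continuation = e^(−0.07)·[0.7042·0.0000 + 0.2958·6.5625] = 1.8101; exercise value = 0.0000 ≤ continuation, so V_u = 1.8101
Node d (S = 22.75): continuation = e^(−0.07)·[0.7042·6.5625 + 0.2958·20.2125] = 9.8838; exercise value = 12.2500 > continuation, so V_d = 12.2500 (exercise)
Node 0 (S = 35): continuation = e^(−0.07)·[0.7042·1.8101 + 0.2958·12.2500] = 4.5672; exercise value = 0.0000 ≤ continuation, so V_0 = 4.5672

$4.57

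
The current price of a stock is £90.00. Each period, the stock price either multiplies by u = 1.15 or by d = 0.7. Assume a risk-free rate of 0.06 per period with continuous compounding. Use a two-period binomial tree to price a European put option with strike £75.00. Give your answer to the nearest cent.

£1.76

Risk-neutral probability p = (e^0.06 − 0.7)/(1.15 − 0.7) = 0.3618/0.4500 = 0.8041
Terminal stock prices: S_uu = 119, S_ud = 72.45, S_dd = 44.1
Terminal payoffs (K − S): max(-44.02, 0) = 0, max(2.55, 0) = 2.55, max(30.9, 0) = 30.9
Node u (S = 103.5): V_u = e^(−0.06)·[0.8041·0.0000 + 0.1959·2.5500] = 0.4705
Node d (S = 63): V_d = e^(−0.06)·[0.8041·2.5500 + 0.1959·30.9000] = 7.6323
Node 0 (S = 90): V_0 = e^(−0.06)·[0.8041·0.4705 + 0.1959·7.6323] = 1.7645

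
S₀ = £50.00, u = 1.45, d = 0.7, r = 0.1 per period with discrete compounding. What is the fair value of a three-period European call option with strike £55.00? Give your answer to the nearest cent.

Risk-neutral probability p = (1 + 0.1 − 0.7)/(1.45 − 0.7) = 0.4000/0.7500 = 0.5333
Terminal stock prices: S_uuu = 152.4, S_uud = 73.59, S_udd = 35.52, S_ddd = 17.15
Terminal payoffs (S − K): max(97.43, 0) = 97.43, max(18.59, 0) = 18.59, max(-19.48, 0) = 0, max(-37.85, 0) = 0
Node uu (S = 105.1): V_uu = 1/1.1·[0.5333·97.4313 + 0.4667·18.5875] = 55.1250
Node ud (S = 50.75): V_ud = 1/1.1·[0.5333·18.5875 + 0.4667·0.0000] = 9.0121
Node dd (S = 24.5): V_dd = 1/1.1·[0.5333·0.0000 + 0.4667·0.0000] = 0.0000
Node u (S = 72.5): V_u = 1/1.1·[0.5333·55.1250 + 0.4667·9.0121] = 30.5506
Node d (S = 35): V_d = 1/1.1·[0.5333·9.0121 + 0.4667·0.0000] = 4.3695
Node 0 (S = 50): V_0 = 1/1.1·[0.5333·30.5506 + 0.4667·4.3695] = 16.6661

£16.67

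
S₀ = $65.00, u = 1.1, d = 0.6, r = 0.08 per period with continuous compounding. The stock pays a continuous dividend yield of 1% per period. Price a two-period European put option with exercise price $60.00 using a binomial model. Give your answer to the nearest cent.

Per-period risk-free factor R = e^0.08 = 1.0833; dividend-adjusted growth = e^(0.08−0.01) = 1.0725.
Risk-neutral probability p = (1.0725 − 0.6)/(1.1 − 0.6) = 0.4725/0.5000 = 0.9450
Terminal stock prices: S_uu = 78.65, S_ud = 42.9, S_dd = 23.4
Terminal payoffs (K − S): max(-18.65, 0) = 0, max(17.1, 0) = 17.1, max(36.6, 0) = 36.6
Node u (S = 71.5): V_u = e^(−0.08)·[0.9450·0.0000 + 0.0550·17.1000] = 0.8679
Node d (S = 39): V_d = e^(−0.08)·[0.9450·17.1000 + 0.0550·36.6000] = 16.7750
Node 0 (S = 65): V_0 = e^(−0.08)·[0.9450·0.8679 + 0.0550·16.7750] = 1.6086

$1.61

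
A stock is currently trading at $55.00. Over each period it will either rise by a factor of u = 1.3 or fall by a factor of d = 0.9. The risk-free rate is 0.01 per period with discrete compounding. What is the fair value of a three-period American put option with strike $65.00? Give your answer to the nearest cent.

$12.53

Risk-neutral probability p = (1 + 0.01 − 0.9)/(1.3 − 0.9) = 0.1100/0.4000 = 0.2750
Terminal stock prices: S_uuu = 120.8, S_uud = 83.66, S_udd = 57.92, S_ddd = 40.1
Terminal payoffs (K − S): max(-55.84, 0) = 0, max(-18.66, 0) = 0, max(7.085, 0) = 7.085, max(24.9, 0) = 24.9
Node uu (S = 92.95): continuation = 1/1.01·[0.2750·0.0000 + 0.7250·0.0000] = 0.0000; exercise value = 0.0000 ≤ continuation, so V_uu = 0.0000
Node ud (S = 64.35): continuation = 1/1.01·[0.2750·0.0000 + 0.7250·7.0850] = 5.0858; exercise value = 0.6500 ≤ continuation, so V_ud = 5.0858
Node dd (S = 44.55): continuation = 1/1.01·[0.2750·7.0850 + 0.7250·24.9050] = 19.8064; exercise value = 20.4500 > continuation, so V_dd = 20.4500 (exercise)
Node u (S = 71.5): continuation = 1/1.01·[0.2750·0.0000 + 0.7250·5.0858] = 3.6507; exercise value = 0.0000 ≤ continuation, so V_u = 3.6507
Node d (S = 49.5): continuation = 1/1.01·[0.2750·5.0858 + 0.7250·20.4500] = 16.0642; exercise value = 15.5000 ≤ continuation, so V_d = 16.0642
Node 0 (S = 55): continuation = 1/1.01·[0.2750·3.6507 + 0.7250·16.0642] = 12.5252; exercise value = 10.0000 ≤ continuation, so V_0 = 12.5252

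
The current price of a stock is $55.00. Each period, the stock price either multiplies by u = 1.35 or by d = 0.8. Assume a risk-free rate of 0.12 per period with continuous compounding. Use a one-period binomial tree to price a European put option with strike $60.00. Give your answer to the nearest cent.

$5.74

Risk-neutral probability p = (e^0.12 − 0.8)/(1.35 − 0.8) = 0.3275/0.5500 = 0.5954
Terminal stock prices: S_u = 74.25, S_d = 44
Terminal payoffs (K − S): max(-14.25, 0) = 0, max(16, 0) = 16
Node 0 (S = 55): V_0 = e^(−0.12)·[0.5954·0.0000 + 0.4046·16.0000] = 5.7409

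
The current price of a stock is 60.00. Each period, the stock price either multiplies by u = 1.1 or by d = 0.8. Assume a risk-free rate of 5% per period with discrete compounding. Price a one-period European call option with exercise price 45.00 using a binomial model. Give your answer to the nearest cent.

17.14

Risk-neutral probability p = (1 + 0.05 − 0.8)/(1.1 − 0.8) = 0.2500/0.3000 = 0.8333
Terminal stock prices: S_u = 66, S_d = 48
Terminal payoffs (S − K): max(21, 0) = 21, max(3, 0) = 3
Node 0 (S = 60): V_0 = 1/1.05·[0.8333·21.0000 + 0.1667·3.0000] = 17.1429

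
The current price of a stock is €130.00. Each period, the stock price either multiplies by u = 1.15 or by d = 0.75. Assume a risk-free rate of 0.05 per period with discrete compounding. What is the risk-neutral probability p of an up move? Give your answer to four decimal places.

p = 0.7500

Risk-neutral probability p = (1 + 0.05 − 0.75)/(1.15 − 0.75) = 0.3000/0.4000 = 0.7500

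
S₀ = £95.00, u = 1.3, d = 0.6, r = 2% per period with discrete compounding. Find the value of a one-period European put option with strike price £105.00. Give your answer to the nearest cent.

£18.82

Risk-neutral probability p = (1 + 0.02 − 0.6)/(1.3 − 0.6) = 0.4200/0.7000 = 0.6000
Terminal stock prices: S_u = 123.5, S_d = 57
Terminal payoffs (K − S): max(-18.5, 0) = 0, max(48, 0) = 48
Node 0 (S = 95): V_0 = 1/1.02·[0.6000·0.0000 + 0.4000·48.0000] = 18.8235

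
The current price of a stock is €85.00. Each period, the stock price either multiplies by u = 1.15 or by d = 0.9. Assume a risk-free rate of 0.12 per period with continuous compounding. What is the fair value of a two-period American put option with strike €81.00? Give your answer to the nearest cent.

€0.36

Risk-neutral probability p = (e^0.12 − 0.9)/(1.15 − 0.9) = 0.2275/0.2500 = 0.9100
Terminal stock prices: S_uu = 112.4, S_ud = 87.97, S_dd = 68.85
Terminal payoffs (K − S): max(-31.41, 0) = 0, max(-6.975, 0) = 0, max(12.15, 0) = 12.15
Node u (S = 97.75): continuation = e^(−0.12)·[0.9100·0.0000 + 0.0900·0.0000] = 0.0000; exercise value = 0.0000 ≤ continuation, so V_u = 0.0000
Node d (S = 76.5): continuation = e^(−0.12)·[0.9100·0.0000 + 0.0900·12.1500] = 0.9700; exercise value = 4.5000 > continuation, so V_d = 4.5000 (exercise)
Node 0 (S = 85): continuation = e^(−0.12)·[0.9100·0.0000 + 0.0900·4.5000] = 0.3593; exercise value = 0.0000 ≤ continuation, so V_0 = 0.3593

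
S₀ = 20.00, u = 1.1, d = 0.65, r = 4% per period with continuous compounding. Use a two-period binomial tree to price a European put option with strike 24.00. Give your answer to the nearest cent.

2.29

Risk-neutral probability p = (e^0.04 − 0.65)/(1.1 − 0.65) = 0.3908/0.4500 = 0.8685
Terminal stock prices: S_uu = 24.2, S_ud = 14.3, S_dd = 8.45
Terminal payoffs (K − S): max(-0.2, 0) = 0, max(9.7, 0) = 9.7, max(15.55, 0) = 15.55
Node u (S = 22): V_u = e^(−0.04)·[0.8685·0.0000 + 0.1315·9.7000] = 1.2258
Node d (S = 13): V_d = e^(−0.04)·[0.8685·9.7000 + 0.1315·15.5500] = 10.0589
Node 0 (S = 20): V_0 = e^(−0.04)·[0.8685·1.2258 + 0.1315·10.0589] = 2.2940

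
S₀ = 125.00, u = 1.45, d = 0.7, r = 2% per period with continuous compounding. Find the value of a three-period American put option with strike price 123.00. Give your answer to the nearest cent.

28.51

Risk-neutral probability p = (e^0.02 − 0.7)/(1.45 − 0.7) = 0.3202/0.7500 = 0.4269
Terminal stock prices: S_uuu = 381.1, S_uud = 184, S_udd = 88.81, S_ddd = 42.87
Terminal payoffs (K − S): max(-258.1, 0) = 0, max(-60.97, 0) = 0, max(34.19, 0) = 34.19, max(80.12, 0) = 80.12
Node uu (S = 262.8): continuation = e^(−0.02)·[0.4269·0.0000 + 0.5731·0.0000] = 0.0000; exercise value = 0.0000 ≤ continuation, so V_uu = 0.0000
Node ud (S = 126.9): continuation = e^(−0.02)·[0.4269·0.0000 + 0.5731·34.1875] = 19.2037; exercise value = 0.0000 ≤ continuation, so V_ud = 19.2037
Node dd (S = 61.25): continuation = e^(−0.02)·[0.4269·34.1875 + 0.5731·80.1250] = 59.3144; exercise value = 61.7500 > continuation, so V_dd = 61.7500 (exercise)
Node u (S = 181.2): continuation = e^(−0.02)·[0.4269·0.0000 + 0.5731·19.2037] = 10.7871; exercise value = 0.0000 ≤ continuation, so V_u = 10.7871
Node d (S = 87.5): continuation = e^(−0.02)·[0.4269·19.2037 + 0.5731·61.7500] = 42.7224; exercise value = 35.5000 ≤ continuation, so V_d = 42.7224
Node 0 (S = 125): continuation = e^(−0.02)·[0.4269·10.7871 + 0.5731·42.7224] = 28.5121; exercise value = 0.0000 ≤ continuation, so V_0 = 28.5121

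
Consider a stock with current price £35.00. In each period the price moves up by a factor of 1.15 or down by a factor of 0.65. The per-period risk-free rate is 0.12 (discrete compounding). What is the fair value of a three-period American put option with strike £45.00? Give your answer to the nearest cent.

£10.00

Risk-neutral probability p = (1 + 0.12 − 0.65)/(1.15 − 0.65) = 0.4700/0.5000 = 0.9400
Terminal stock prices: S_uuu = 53.23, S_uud = 30.09, S_udd = 17.01, S_ddd = 9.612
Terminal payoffs (K − S): max(-8.231, 0) = 0, max(14.91, 0) = 14.91, max(27.99, 0) = 27.99, max(35.39, 0) = 35.39
Node uu (S = 46.29): continuation = 1/1.12·[0.9400·0.0000 + 0.0600·14.9131] = 0.7989; exercise value = 0.0000 ≤ continuation, so V_uu = 0.7989
Node ud (S = 26.16): continuation = 1/1.12·[0.9400·14.9131 + 0.0600·27.9944] = 14.0161; exercise value = 18.8375 > continuation, so V_ud = 18.8375 (exercise)
Node dd (S = 14.79): continuation = 1/1.12·[0.9400·27.9944 + 0.0600·35.3881] = 25.3911; exercise value = 30.2125 > continuation, so V_dd = 30.2125 (exercise)
Node u (S = 40.25): continuation = 1/1.12·[0.9400·0.7989 + 0.0600·18.8375] = 1.6797; exercise value = 4.7500 > continuation, so V_u = 4.7500 (exercise)
Node d (S = 22.75): continuation = 1/1.12·[0.9400·18.8375 + 0.0600·30.2125] = 17.4286; exercise value = 22.2500 > continuation, so V_d = 22.2500 (exercise)
Node 0 (S = 35): continuation = 1/1.12·[0.9400·4.7500 + 0.0600·22.2500] = 5.1786; exercise value = 10.0000 > continuation, so V_0 = 10.0000 (exercise)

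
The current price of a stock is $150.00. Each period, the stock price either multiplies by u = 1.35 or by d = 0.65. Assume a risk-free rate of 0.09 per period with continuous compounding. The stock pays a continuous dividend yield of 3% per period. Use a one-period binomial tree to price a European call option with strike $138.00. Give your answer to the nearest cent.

$34.68

Per-period risk-free factor R = e^0.09 = 1.0942; dividend-adjusted growth = e^(0.09−0.03) = 1.0618.
Risk-neutral probability p = (1.0618 − 0.65)/(1.35 − 0.65) = 0.4118/0.7000 = 0.5883
Terminal stock prices: S_u = 202.5, S_d = 97.5
Terminal payoffs (S − K): max(64.5, 0) = 64.5, max(-40.5, 0) = 0
Node 0 (S = 150): V_0 = e^(−0.09)·[0.5883·64.5000 + 0.4117·0.0000] = 34.6817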